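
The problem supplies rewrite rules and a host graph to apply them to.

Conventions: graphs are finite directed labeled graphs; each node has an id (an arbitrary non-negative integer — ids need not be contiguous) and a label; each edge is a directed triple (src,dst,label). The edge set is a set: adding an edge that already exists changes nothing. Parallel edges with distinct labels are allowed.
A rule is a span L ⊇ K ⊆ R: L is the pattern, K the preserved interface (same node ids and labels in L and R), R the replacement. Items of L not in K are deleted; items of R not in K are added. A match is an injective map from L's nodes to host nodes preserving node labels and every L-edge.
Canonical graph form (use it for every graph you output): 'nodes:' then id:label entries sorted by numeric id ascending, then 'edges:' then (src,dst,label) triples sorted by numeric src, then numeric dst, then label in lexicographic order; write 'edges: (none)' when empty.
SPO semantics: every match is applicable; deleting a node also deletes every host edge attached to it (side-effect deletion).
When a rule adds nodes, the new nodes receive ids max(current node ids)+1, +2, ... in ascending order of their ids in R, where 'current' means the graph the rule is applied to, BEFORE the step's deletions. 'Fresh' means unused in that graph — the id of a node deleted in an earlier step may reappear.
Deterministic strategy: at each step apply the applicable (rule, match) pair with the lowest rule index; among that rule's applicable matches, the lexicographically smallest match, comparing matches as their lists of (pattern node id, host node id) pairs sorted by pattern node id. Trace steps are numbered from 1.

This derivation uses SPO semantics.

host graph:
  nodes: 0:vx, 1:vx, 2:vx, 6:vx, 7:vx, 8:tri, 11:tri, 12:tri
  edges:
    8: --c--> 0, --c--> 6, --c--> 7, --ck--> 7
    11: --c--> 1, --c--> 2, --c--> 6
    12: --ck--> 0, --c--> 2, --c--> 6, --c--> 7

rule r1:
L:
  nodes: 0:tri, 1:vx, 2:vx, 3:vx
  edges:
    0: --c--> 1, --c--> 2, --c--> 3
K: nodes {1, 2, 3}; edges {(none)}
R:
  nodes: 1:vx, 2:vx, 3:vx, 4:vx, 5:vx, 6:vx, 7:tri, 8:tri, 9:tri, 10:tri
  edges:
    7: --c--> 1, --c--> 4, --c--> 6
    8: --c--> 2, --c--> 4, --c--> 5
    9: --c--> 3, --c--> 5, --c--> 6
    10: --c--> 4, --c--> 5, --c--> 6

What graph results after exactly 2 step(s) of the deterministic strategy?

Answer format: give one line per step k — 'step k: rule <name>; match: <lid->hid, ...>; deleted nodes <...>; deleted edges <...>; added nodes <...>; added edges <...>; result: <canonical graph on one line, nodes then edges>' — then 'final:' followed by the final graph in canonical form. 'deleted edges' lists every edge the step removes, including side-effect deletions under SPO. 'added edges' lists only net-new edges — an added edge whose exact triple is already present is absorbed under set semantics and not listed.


step 1: rule r1; match: 0->8, 1->0, 2->6, 3->7; deleted nodes 8; deleted edges (8,0,c); (8,6,c); (8,7,c); (8,7,ck); added nodes 13, 14, 15, 16, 17, 18, 19; added edges (16,0,c); (16,13,c); (16,15,c); (17,6,c); (17,13,c); (17,14,c); (18,7,c); (18,14,c); (18,15,c); (19,13,c); (19,14,c); (19,15,c); result: nodes: 0:vx, 1:vx, 2:vx, 6:vx, 7:vx, 11:tri, 12:tri, 13:vx, 14:vx, 15:vx, 16:tri, 17:tri, 18:tri, 19:tri edges: (11,1,c); (11,2,c); (11,6,c); (12,0,ck); (12,2,c); (12,6,c); (12,7,c); (16,0,c); (16,13,c); (16,15,c); (17,6,c); (17,13,c); (17,14,c); (18,7,c); (18,14,c); (18,15,c); (19,13,c); (19,14,c); (19,15,c)
step 2: rule r1; match: 0->11, 1->1, 2->2, 3->6; deleted nodes 11; deleted edges (11,1,c); (11,2,c); (11,6,c); added nodes 20, 21, 22, 23, 24, 25, 26; added edges (23,1,c); (23,20,c); (23,22,c); (24,2,c); (24,20,c); (24,21,c); (25,6,c); (25,21,c); (25,22,c); (26,20,c); (26,21,c); (26,22,c); result: nodes: 0:vx, 1:vx, 2:vx, 6:vx, 7:vx, 12:tri, 13:vx, 14:vx, 15:vx, 16:tri, 17:tri, 18:tri, 19:tri, 20:vx, 21:vx, 22:vx, 23:tri, 24:tri, 25:tri, 26:tri edges: (12,0,ck); (12,2,c); (12,6,c); (12,7,c); (16,0,c); (16,13,c); (16,15,c); (17,6,c); (17,13,c); (17,14,c); (18,7,c); (18,14,c); (18,15,c); (19,13,c); (19,14,c); (19,15,c); (23,1,c); (23,20,c); (23,22,c); (24,2,c); (24,20,c); (24,21,c); (25,6,c); (25,21,c); (25,22,c); (26,20,c); (26,21,c); (26,22,c)
final:
nodes: 0:vx, 1:vx, 2:vx, 6:vx, 7:vx, 12:tri, 13:vx, 14:vx, 15:vx, 16:tri, 17:tri, 18:tri, 19:tri, 20:vx, 21:vx, 22:vx, 23:tri, 24:tri, 25:tri, 26:tri
edges: (12,0,ck); (12,2,c); (12,6,c); (12,7,c); (16,0,c); (16,13,c); (16,15,c); (17,6,c); (17,13,c); (17,14,c); (18,7,c); (18,14,c); (18,15,c); (19,13,c); (19,14,c); (19,15,c); (23,1,c); (23,20,c); (23,22,c); (24,2,c); (24,20,c); (24,21,c); (25,6,c); (25,21,c); (25,22,c); (26,20,c); (26,21,c); (26,22,c)


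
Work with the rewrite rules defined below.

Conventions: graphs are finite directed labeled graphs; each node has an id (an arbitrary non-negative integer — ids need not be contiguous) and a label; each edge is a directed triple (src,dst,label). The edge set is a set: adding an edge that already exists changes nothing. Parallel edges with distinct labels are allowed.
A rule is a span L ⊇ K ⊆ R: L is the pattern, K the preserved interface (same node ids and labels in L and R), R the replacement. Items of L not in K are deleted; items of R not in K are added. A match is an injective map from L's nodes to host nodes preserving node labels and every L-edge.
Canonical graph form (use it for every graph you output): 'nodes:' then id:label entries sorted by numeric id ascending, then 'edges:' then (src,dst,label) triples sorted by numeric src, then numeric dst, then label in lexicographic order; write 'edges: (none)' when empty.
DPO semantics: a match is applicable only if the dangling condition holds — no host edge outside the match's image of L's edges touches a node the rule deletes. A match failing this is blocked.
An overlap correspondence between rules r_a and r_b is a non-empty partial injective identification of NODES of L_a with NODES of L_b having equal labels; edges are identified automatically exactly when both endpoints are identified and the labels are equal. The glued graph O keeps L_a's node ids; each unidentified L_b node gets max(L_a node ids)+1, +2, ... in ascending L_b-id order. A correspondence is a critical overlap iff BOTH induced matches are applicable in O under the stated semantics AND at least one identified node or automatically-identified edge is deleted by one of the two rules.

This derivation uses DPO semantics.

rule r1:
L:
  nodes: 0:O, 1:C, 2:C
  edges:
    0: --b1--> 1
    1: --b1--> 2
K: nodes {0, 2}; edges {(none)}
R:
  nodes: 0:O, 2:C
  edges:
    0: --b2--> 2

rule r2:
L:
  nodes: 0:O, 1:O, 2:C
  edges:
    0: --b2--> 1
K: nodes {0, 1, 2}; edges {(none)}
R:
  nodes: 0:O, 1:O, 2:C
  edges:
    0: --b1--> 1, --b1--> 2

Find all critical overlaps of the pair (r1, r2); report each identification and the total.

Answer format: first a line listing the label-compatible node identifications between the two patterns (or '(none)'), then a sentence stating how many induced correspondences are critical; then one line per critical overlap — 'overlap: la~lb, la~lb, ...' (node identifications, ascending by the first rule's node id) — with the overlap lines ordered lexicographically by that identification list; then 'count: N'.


label-compatible node identifications between L(r1) and L(r2): 0~0, 0~1, 1~2, 2~2
3 of the induced correspondences are critical overlaps of r1 and r2.
overlap: 0~0, 1~2
overlap: 0~1, 1~2
overlap: 1~2
count: 3


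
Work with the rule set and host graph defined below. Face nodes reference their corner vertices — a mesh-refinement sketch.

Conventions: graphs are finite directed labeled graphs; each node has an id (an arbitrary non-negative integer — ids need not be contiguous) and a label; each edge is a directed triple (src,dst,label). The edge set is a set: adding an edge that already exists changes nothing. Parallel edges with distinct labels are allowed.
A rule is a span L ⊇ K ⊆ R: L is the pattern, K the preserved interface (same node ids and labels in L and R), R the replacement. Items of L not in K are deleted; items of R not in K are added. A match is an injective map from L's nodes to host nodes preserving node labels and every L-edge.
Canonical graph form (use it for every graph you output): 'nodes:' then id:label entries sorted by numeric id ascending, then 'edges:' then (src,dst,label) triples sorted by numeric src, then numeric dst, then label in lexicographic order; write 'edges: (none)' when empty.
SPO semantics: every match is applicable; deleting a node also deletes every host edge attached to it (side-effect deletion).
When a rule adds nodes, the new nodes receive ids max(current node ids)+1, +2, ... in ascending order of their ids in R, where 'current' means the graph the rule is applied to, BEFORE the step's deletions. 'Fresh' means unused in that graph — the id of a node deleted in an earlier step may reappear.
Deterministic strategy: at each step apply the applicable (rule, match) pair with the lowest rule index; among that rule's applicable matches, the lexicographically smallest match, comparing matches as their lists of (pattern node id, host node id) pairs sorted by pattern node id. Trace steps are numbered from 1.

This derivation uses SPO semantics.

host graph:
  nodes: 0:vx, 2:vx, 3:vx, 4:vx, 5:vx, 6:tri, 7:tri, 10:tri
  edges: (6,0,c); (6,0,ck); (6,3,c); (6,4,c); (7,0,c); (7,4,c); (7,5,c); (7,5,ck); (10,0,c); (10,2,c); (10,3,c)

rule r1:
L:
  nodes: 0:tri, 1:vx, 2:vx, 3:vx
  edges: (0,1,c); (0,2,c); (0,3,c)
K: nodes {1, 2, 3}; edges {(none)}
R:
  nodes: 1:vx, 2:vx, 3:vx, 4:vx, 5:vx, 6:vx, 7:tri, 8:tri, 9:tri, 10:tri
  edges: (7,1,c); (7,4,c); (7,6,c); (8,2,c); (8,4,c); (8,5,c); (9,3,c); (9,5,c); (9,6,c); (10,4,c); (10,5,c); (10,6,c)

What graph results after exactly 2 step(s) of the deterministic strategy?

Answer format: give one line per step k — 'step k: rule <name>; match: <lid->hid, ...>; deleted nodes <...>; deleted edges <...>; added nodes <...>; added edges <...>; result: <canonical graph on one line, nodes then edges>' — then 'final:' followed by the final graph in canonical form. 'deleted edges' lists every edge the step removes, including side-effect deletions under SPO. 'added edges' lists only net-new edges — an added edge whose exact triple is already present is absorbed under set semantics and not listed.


step 1: rule r1; match: 0->6, 1->0, 2->3, 3->4; deleted nodes 6; deleted edges (6,0,c); (6,0,ck); (6,3,c); (6,4,c); added nodes 11, 12, 13, 14, 15, 16, 17; added edges (14,0,c); (14,11,c); (14,13,c); (15,3,c); (15,11,c); (15,12,c); (16,4,c); (16,12,c); (16,13,c); (17,11,c); (17,12,c); (17,13,c); result: nodes: 0:vx, 2:vx, 3:vx, 4:vx, 5:vx, 7:tri, 10:tri, 11:vx, 12:vx, 13:vx, 14:tri, 15:tri, 16:tri, 17:tri edges: (7,0,c); (7,4,c); (7,5,c); (7,5,ck); (10,0,c); (10,2,c); (10,3,c); (14,0,c); (14,11,c); (14,13,c); (15,3,c); (15,11,c); (15,12,c); (16,4,c); (16,12,c); (16,13,c); (17,11,c); (17,12,c); (17,13,c)
step 2: rule r1; match: 0->7, 1->0, 2->4, 3->5; deleted nodes 7; deleted edges (7,0,c); (7,4,c); (7,5,c); (7,5,ck); added nodes 18, 19, 20, 21, 22, 23, 24; added edges (21,0,c); (21,18,c); (21,20,c); (22,4,c); (22,18,c); (22,19,c); (23,5,c); (23,19,c); (23,20,c); (24,18,c); (24,19,c); (24,20,c); result: nodes: 0:vx, 2:vx, 3:vx, 4:vx, 5:vx, 10:tri, 11:vx, 12:vx, 13:vx, 14:tri, 15:tri, 16:tri, 17:tri, 18:vx, 19:vx, 20:vx, 21:tri, 22:tri, 23:tri, 24:tri edges: (10,0,c); (10,2,c); (10,3,c); (14,0,c); (14,11,c); (14,13,c); (15,3,c); (15,11,c); (15,12,c); (16,4,c); (16,12,c); (16,13,c); (17,11,c); (17,12,c); (17,13,c); (21,0,c); (21,18,c); (21,20,c); (22,4,c); (22,18,c); (22,19,c); (23,5,c); (23,19,c); (23,20,c); (24,18,c); (24,19,c); (24,20,c)
final:
nodes: 0:vx, 2:vx, 3:vx, 4:vx, 5:vx, 10:tri, 11:vx, 12:vx, 13:vx, 14:tri, 15:tri, 16:tri, 17:tri, 18:vx, 19:vx, 20:vx, 21:tri, 22:tri, 23:tri, 24:tri
edges: (10,0,c); (10,2,c); (10,3,c); (14,0,c); (14,11,c); (14,13,c); (15,3,c); (15,11,c); (15,12,c); (16,4,c); (16,12,c); (16,13,c); (17,11,c); (17,12,c); (17,13,c); (21,0,c); (21,18,c); (21,20,c); (22,4,c); (22,18,c); (22,19,c); (23,5,c); (23,19,c); (23,20,c); (24,18,c); (24,19,c); (24,20,c)


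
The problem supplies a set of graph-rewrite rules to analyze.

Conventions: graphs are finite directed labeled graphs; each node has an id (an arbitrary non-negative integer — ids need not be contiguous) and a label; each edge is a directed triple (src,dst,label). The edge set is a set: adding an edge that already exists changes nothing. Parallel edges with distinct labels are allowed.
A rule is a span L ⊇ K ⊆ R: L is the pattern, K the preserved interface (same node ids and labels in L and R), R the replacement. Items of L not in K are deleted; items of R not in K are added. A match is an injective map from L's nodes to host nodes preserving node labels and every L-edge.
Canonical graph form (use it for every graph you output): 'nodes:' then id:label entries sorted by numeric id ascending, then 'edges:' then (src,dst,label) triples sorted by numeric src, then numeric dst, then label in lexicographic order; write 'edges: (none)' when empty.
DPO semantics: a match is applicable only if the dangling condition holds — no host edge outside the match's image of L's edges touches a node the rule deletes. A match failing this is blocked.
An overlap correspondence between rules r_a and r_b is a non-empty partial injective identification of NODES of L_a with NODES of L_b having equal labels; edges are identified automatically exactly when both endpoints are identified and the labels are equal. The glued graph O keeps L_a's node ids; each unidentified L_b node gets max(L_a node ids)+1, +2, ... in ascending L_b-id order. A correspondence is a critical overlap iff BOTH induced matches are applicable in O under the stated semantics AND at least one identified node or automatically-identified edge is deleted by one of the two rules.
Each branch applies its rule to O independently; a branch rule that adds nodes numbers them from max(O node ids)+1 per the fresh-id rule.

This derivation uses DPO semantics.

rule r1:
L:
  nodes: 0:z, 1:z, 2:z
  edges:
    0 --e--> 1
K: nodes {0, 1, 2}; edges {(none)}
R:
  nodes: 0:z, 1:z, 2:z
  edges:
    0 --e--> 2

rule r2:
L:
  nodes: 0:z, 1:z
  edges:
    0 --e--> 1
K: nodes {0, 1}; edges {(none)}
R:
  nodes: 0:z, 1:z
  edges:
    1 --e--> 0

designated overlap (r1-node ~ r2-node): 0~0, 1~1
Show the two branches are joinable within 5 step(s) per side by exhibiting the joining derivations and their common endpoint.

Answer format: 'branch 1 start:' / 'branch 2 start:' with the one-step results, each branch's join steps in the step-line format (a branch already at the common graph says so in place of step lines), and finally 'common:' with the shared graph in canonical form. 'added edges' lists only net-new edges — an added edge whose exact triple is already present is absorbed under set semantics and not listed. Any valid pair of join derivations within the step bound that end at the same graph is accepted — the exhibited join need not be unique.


branch 1 start:
nodes: 0:z, 1:z, 2:z
edges: (0,2,e)
branch 2 start:
nodes: 0:z, 1:z, 2:z
edges: (1,0,e)
branch 1 step 1: rule r1; match: 0->0, 1->2, 2->1; deleted nodes (none); deleted edges (0,2,e); added nodes (none); added edges (0,1,e); result: nodes: 0:z, 1:z, 2:z edges: (0,1,e)
branch 2 step 1: rule r2; match: 0->1, 1->0; deleted nodes (none); deleted edges (1,0,e); added nodes (none); added edges (0,1,e); result: nodes: 0:z, 1:z, 2:z edges: (0,1,e)
common:
nodes: 0:z, 1:z, 2:z
edges: (0,1,e)


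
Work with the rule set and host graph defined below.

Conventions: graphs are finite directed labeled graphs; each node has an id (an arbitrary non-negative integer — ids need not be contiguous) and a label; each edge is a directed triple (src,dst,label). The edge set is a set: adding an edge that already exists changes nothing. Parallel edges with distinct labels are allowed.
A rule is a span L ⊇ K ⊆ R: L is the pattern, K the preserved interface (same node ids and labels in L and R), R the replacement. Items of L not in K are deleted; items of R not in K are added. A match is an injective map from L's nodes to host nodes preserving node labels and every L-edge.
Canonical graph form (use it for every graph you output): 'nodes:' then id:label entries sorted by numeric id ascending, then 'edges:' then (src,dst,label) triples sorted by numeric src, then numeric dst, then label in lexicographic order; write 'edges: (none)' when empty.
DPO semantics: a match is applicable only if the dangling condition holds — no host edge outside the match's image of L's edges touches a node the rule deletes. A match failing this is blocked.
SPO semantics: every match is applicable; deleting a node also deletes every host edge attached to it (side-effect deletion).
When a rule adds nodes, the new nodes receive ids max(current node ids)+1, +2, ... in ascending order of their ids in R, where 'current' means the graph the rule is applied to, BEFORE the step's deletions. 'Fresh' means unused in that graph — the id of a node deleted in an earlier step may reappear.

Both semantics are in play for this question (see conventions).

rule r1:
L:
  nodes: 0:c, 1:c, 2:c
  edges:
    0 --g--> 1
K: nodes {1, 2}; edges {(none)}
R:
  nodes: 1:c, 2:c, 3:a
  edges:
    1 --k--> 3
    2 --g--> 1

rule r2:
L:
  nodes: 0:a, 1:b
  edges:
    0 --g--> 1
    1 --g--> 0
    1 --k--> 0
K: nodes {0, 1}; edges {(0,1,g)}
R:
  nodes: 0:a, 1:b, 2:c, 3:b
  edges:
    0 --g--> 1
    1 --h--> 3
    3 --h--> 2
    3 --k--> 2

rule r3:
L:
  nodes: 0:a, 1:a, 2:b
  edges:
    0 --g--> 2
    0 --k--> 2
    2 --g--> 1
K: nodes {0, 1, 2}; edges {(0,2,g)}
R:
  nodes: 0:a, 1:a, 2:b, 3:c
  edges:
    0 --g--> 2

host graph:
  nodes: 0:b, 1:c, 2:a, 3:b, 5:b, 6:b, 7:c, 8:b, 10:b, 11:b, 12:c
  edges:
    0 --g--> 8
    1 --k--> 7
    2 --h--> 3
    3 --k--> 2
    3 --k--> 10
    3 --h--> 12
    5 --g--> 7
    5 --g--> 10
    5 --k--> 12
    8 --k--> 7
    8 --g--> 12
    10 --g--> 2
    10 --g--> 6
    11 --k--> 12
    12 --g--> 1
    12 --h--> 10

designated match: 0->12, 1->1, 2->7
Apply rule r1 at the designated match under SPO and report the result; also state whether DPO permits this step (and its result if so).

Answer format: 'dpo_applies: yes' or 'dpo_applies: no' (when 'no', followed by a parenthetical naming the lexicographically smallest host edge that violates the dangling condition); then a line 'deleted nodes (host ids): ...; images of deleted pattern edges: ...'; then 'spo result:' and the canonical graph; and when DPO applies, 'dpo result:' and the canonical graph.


dpo_applies: no
(the rule deletes node 12, which keeps host edge (3,12,h) outside the match image — the dangling condition fails, DPO blocks; SPO proceeds and side-deletes such edges)
deleted nodes (host ids): 12; images of deleted pattern edges: (12,1,g)
spo result:
nodes: 0:b, 1:c, 2:a, 3:b, 5:b, 6:b, 7:c, 8:b, 10:b, 11:b, 13:a
edges: (0,8,g); (1,7,k); (1,13,k); (2,3,h); (3,2,k); (3,10,k); (5,7,g); (5,10,g); (7,1,g); (8,7,k); (10,2,g); (10,6,g)


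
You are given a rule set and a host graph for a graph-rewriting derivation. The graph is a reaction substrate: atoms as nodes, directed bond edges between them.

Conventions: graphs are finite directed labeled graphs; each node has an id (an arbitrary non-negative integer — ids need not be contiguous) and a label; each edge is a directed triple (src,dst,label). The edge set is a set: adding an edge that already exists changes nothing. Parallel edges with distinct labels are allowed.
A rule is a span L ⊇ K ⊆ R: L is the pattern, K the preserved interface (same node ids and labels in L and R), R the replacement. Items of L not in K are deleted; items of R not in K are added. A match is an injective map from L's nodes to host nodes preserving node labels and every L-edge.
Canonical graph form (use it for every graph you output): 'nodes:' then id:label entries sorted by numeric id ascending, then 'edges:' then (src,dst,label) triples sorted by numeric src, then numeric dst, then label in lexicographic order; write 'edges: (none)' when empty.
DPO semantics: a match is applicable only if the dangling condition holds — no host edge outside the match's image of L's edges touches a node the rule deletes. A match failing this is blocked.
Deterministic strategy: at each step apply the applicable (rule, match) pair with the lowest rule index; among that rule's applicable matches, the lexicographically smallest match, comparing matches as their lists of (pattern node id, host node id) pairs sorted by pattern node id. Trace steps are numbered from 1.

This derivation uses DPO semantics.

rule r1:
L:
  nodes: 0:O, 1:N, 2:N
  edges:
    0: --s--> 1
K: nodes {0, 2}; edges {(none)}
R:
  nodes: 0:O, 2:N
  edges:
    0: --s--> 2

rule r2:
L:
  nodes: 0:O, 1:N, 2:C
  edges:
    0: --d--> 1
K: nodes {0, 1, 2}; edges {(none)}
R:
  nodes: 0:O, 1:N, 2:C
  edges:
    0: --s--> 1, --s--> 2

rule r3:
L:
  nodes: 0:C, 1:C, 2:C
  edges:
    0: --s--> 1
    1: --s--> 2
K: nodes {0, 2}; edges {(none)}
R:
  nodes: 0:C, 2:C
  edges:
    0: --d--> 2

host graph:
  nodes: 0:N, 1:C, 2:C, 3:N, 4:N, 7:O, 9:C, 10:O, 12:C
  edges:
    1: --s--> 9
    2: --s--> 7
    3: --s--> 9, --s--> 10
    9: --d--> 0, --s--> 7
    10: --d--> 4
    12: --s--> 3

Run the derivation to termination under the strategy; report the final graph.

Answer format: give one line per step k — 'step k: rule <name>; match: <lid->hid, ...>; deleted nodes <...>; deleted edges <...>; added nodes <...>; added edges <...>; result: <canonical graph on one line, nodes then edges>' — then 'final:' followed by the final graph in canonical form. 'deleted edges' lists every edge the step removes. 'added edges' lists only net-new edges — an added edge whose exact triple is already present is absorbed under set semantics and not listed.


step 1: rule r2; match: 0->10, 1->4, 2->1; deleted nodes (none); deleted edges (10,4,d); added nodes (none); added edges (10,1,s); (10,4,s); result: nodes: 0:N, 1:C, 2:C, 3:N, 4:N, 7:O, 9:C, 10:O, 12:C edges: (1,9,s); (2,7,s); (3,9,s); (3,10,s); (9,0,d); (9,7,s); (10,1,s); (10,4,s); (12,3,s)
step 2: rule r1; match: 0->10, 1->4, 2->0; deleted nodes 4; deleted edges (10,4,s); added nodes (none); added edges (10,0,s); result: nodes: 0:N, 1:C, 2:C, 3:N, 7:O, 9:C, 10:O, 12:C edges: (1,9,s); (2,7,s); (3,9,s); (3,10,s); (9,0,d); (9,7,s); (10,0,s); (10,1,s); (12,3,s)
final:
nodes: 0:N, 1:C, 2:C, 3:N, 7:O, 9:C, 10:O, 12:C
edges: (1,9,s); (2,7,s); (3,9,s); (3,10,s); (9,0,d); (9,7,s); (10,0,s); (10,1,s); (12,3,s)


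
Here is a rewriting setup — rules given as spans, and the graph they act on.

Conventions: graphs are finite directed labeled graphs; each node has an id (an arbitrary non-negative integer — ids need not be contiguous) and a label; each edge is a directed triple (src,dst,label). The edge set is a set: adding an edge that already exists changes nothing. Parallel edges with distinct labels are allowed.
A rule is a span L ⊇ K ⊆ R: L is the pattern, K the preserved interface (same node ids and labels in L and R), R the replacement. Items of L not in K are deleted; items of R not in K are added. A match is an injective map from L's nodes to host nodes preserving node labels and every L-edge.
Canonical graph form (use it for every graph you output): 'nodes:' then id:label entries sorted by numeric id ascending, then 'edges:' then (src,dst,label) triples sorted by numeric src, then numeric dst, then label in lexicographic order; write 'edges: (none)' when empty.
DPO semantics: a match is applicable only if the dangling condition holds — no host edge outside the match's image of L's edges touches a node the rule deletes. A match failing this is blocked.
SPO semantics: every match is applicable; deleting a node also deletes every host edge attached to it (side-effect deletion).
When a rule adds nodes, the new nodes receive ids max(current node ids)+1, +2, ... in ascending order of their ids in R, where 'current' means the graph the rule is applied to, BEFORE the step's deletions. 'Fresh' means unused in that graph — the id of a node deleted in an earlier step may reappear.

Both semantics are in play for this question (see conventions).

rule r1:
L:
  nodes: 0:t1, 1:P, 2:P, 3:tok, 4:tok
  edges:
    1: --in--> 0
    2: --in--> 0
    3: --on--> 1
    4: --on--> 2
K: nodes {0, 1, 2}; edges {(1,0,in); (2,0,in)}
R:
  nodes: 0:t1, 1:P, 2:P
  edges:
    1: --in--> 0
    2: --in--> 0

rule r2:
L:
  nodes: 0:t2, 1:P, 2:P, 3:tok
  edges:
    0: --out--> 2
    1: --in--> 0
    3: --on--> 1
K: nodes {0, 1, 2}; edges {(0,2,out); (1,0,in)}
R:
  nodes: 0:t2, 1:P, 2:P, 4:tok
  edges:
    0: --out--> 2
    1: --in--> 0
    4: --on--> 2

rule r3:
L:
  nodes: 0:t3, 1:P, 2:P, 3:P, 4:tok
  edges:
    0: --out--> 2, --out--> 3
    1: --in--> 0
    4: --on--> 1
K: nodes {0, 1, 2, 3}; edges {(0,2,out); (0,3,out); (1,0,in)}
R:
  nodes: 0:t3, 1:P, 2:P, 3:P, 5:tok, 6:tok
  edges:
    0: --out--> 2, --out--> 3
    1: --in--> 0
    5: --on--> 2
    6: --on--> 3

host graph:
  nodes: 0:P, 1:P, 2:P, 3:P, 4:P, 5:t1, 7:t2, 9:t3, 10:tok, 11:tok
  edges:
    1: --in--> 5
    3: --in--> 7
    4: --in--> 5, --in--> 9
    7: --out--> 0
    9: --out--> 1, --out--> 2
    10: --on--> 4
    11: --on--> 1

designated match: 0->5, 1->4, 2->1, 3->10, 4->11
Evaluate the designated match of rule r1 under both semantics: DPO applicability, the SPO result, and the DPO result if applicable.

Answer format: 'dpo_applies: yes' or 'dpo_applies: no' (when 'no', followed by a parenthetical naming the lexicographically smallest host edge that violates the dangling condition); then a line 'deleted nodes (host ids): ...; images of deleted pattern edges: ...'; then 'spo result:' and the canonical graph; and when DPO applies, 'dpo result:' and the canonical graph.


dpo_applies: yes
deleted nodes (host ids): 10, 11; images of deleted pattern edges: (10,4,on); (11,1,on)
spo result:
nodes: 0:P, 1:P, 2:P, 3:P, 4:P, 5:t1, 7:t2, 9:t3
edges: (1,5,in); (3,7,in); (4,5,in); (4,9,in); (7,0,out); (9,1,out); (9,2,out)
dpo result:
nodes: 0:P, 1:P, 2:P, 3:P, 4:P, 5:t1, 7:t2, 9:t3
edges: (1,5,in); (3,7,in); (4,5,in); (4,9,in); (7,0,out); (9,1,out); (9,2,out)


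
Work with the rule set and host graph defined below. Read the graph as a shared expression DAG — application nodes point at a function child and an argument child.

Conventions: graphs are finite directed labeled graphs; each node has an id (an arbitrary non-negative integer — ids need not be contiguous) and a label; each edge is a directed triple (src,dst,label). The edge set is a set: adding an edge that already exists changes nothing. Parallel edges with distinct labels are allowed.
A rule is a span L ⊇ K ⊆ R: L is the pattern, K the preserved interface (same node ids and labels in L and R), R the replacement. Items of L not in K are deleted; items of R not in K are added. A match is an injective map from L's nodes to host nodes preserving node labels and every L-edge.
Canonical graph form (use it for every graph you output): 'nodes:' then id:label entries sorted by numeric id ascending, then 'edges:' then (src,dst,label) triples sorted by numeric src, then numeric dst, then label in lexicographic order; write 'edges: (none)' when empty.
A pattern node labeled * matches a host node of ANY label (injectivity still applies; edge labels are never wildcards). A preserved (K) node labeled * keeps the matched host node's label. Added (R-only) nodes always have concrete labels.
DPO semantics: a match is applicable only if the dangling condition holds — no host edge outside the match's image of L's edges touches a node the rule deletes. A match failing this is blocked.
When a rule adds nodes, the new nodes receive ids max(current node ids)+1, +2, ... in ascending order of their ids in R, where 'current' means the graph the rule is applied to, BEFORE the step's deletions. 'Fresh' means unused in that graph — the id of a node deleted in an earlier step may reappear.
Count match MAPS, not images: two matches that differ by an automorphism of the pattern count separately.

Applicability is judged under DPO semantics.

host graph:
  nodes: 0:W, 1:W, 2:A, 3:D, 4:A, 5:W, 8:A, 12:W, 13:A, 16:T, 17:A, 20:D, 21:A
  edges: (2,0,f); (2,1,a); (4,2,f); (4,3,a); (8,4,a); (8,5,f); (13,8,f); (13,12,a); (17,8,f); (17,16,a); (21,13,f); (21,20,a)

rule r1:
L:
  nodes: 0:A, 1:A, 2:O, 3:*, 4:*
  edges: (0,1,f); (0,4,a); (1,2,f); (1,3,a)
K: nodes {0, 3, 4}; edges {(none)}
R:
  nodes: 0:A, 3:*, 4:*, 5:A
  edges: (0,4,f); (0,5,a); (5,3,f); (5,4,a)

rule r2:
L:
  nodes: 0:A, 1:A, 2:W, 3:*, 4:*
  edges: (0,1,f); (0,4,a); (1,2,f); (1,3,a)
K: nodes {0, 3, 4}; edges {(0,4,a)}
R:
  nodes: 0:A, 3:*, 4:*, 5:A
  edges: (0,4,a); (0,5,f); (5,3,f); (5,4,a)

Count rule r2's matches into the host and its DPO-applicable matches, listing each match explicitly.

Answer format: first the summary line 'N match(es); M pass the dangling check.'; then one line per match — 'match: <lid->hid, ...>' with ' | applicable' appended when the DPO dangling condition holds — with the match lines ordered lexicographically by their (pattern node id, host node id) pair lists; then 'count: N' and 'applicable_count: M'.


3 match(es); 1 pass the dangling check.
match: 0->4, 1->2, 2->0, 3->1, 4->3 | applicable
match: 0->13, 1->8, 2->5, 3->4, 4->12
match: 0->17, 1->8, 2->5, 3->4, 4->16
count: 3
applicable_count: 1


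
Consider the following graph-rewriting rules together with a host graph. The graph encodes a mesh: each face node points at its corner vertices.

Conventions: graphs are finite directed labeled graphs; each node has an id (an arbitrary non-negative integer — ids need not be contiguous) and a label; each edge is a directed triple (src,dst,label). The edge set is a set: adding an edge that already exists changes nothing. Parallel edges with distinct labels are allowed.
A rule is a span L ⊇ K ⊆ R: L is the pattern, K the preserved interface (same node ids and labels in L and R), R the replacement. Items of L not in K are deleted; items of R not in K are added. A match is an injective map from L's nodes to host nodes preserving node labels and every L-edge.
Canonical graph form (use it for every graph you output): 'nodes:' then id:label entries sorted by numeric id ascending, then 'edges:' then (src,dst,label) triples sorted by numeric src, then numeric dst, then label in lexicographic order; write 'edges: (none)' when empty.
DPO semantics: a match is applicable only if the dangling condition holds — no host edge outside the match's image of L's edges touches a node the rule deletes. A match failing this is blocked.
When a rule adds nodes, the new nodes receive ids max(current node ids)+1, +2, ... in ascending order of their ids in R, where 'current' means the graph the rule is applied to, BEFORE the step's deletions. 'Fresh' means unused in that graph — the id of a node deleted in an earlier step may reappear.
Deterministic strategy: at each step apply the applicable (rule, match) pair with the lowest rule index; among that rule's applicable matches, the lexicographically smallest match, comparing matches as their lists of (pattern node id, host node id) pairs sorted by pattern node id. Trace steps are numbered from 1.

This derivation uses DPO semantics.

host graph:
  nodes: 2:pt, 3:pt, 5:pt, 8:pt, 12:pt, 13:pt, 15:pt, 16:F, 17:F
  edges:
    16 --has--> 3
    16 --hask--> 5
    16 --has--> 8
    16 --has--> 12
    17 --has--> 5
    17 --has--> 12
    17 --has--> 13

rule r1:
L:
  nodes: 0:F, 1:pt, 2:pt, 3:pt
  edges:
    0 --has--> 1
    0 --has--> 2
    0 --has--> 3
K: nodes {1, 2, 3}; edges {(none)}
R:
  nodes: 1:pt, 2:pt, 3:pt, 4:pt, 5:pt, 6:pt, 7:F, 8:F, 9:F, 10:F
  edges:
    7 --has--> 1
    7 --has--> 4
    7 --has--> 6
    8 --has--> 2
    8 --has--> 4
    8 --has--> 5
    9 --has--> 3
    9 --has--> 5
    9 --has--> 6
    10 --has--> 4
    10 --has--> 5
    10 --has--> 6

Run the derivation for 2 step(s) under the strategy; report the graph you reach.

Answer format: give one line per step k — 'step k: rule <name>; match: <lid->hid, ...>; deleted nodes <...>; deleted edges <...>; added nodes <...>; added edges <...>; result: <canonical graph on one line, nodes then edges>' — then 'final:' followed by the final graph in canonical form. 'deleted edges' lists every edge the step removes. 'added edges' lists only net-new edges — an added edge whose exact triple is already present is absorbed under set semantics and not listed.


step 1: rule r1; match: 0->17, 1->5, 2->12, 3->13; deleted nodes 17; deleted edges (17,5,has); (17,12,has); (17,13,has); added nodes 18, 19, 20, 21, 22, 23, 24; added edges (21,5,has); (21,18,has); (21,20,has); (22,12,has); (22,18,has); (22,19,has); (23,13,has); (23,19,has); (23,20,has); (24,18,has); (24,19,has); (24,20,has); result: nodes: 2:pt, 3:pt, 5:pt, 8:pt, 12:pt, 13:pt, 15:pt, 16:F, 18:pt, 19:pt, 20:pt, 21:F, 22:F, 23:F, 24:F edges: (16,3,has); (16,5,hask); (16,8,has); (16,12,has); (21,5,has); (21,18,has); (21,20,has); (22,12,has); (22,18,has); (22,19,has); (23,13,has); (23,19,has); (23,20,has); (24,18,has); (24,19,has); (24,20,has)
step 2: rule r1; match: 0->21, 1->5, 2->18, 3->20; deleted nodes 21; deleted edges (21,5,has); (21,18,has); (21,20,has); added nodes 25, 26, 27, 28, 29, 30, 31; added edges (28,5,has); (28,25,has); (28,27,has); (29,18,has); (29,25,has); (29,26,has); (30,20,has); (30,26,has); (30,27,has); (31,25,has); (31,26,has); (31,27,has); result: nodes: 2:pt, 3:pt, 5:pt, 8:pt, 12:pt, 13:pt, 15:pt, 16:F, 18:pt, 19:pt, 20:pt, 22:F, 23:F, 24:F, 25:pt, 26:pt, 27:pt, 28:F, 29:F, 30:F, 31:F edges: (16,3,has); (16,5,hask); (16,8,has); (16,12,has); (22,12,has); (22,18,has); (22,19,has); (23,13,has); (23,19,has); (23,20,has); (24,18,has); (24,19,has); (24,20,has); (28,5,has); (28,25,has); (28,27,has); (29,18,has); (29,25,has); (29,26,has); (30,20,has); (30,26,has); (30,27,has); (31,25,has); (31,26,has); (31,27,has)
final:
nodes: 2:pt, 3:pt, 5:pt, 8:pt, 12:pt, 13:pt, 15:pt, 16:F, 18:pt, 19:pt, 20:pt, 22:F, 23:F, 24:F, 25:pt, 26:pt, 27:pt, 28:F, 29:F, 30:F, 31:F
edges: (16,3,has); (16,5,hask); (16,8,has); (16,12,has); (22,12,has); (22,18,has); (22,19,has); (23,13,has); (23,19,has); (23,20,has); (24,18,has); (24,19,has); (24,20,has); (28,5,has); (28,25,has); (28,27,has); (29,18,has); (29,25,has); (29,26,has); (30,20,has); (30,26,has); (30,27,has); (31,25,has); (31,26,has); (31,27,has)


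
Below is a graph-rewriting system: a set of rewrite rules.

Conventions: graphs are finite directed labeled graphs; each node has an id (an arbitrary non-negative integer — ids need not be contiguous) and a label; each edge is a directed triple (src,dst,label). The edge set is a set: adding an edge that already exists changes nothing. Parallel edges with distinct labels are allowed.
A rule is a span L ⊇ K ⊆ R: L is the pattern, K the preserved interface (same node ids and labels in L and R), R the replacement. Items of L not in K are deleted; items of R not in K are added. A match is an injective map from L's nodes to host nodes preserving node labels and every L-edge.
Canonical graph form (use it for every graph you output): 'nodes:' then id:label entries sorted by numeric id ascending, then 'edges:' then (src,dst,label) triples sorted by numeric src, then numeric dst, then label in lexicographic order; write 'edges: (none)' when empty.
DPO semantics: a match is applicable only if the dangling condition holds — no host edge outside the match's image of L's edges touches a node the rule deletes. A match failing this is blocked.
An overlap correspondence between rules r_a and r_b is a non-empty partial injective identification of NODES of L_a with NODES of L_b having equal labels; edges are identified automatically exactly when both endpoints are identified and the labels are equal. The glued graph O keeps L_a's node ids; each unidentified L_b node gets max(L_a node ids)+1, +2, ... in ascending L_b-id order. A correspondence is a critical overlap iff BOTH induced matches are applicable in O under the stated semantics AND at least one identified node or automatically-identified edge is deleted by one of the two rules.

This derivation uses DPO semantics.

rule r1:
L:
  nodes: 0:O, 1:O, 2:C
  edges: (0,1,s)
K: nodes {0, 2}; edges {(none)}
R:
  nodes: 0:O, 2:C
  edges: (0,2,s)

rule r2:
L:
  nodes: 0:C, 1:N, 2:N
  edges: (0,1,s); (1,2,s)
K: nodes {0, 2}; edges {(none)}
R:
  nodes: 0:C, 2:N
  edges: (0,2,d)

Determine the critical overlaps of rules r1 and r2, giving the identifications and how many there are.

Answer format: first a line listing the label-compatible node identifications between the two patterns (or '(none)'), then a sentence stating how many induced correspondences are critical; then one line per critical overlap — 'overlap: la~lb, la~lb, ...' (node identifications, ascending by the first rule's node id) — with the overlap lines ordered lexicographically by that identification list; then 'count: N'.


label-compatible node identifications between L(r1) and L(r2): 2~0
0 of the induced correspondences are critical overlaps of r1 and r2.
count: 0


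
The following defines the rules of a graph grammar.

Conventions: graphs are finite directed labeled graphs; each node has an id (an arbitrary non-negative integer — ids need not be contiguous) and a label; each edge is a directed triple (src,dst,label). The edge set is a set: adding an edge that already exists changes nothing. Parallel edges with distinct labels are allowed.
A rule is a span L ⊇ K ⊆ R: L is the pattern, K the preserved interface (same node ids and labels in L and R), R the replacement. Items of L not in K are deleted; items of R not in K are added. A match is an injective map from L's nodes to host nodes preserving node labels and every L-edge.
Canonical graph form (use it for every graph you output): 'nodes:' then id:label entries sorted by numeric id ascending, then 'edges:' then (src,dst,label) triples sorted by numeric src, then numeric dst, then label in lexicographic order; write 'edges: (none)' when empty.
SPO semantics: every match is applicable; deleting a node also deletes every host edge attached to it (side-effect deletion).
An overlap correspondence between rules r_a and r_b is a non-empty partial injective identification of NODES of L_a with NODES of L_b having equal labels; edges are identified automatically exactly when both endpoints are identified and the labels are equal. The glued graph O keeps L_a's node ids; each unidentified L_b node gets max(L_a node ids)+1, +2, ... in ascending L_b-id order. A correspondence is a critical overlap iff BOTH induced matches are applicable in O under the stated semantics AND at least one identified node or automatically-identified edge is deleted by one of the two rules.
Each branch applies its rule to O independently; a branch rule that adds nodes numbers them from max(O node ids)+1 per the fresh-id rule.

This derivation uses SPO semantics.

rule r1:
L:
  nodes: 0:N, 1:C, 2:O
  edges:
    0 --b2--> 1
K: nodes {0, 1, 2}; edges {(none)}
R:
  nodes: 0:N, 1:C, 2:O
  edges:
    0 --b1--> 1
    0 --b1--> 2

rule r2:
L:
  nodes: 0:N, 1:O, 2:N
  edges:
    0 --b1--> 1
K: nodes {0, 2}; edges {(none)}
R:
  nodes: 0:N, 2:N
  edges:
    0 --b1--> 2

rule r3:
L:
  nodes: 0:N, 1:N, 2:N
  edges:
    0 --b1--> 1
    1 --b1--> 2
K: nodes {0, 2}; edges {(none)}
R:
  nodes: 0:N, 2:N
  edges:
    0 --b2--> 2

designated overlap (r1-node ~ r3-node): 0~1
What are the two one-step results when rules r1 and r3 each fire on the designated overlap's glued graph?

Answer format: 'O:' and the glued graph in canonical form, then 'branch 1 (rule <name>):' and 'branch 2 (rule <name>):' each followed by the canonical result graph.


O:
nodes: 0:N, 1:C, 2:O, 3:N, 4:N
edges: (0,1,b2); (0,4,b1); (3,0,b1)
branch 1 (rule r1):
nodes: 0:N, 1:C, 2:O, 3:N, 4:N
edges: (0,1,b1); (0,2,b1); (0,4,b1); (3,0,b1)
branch 2 (rule r3):
nodes: 1:C, 2:O, 3:N, 4:N
edges: (3,4,b2)


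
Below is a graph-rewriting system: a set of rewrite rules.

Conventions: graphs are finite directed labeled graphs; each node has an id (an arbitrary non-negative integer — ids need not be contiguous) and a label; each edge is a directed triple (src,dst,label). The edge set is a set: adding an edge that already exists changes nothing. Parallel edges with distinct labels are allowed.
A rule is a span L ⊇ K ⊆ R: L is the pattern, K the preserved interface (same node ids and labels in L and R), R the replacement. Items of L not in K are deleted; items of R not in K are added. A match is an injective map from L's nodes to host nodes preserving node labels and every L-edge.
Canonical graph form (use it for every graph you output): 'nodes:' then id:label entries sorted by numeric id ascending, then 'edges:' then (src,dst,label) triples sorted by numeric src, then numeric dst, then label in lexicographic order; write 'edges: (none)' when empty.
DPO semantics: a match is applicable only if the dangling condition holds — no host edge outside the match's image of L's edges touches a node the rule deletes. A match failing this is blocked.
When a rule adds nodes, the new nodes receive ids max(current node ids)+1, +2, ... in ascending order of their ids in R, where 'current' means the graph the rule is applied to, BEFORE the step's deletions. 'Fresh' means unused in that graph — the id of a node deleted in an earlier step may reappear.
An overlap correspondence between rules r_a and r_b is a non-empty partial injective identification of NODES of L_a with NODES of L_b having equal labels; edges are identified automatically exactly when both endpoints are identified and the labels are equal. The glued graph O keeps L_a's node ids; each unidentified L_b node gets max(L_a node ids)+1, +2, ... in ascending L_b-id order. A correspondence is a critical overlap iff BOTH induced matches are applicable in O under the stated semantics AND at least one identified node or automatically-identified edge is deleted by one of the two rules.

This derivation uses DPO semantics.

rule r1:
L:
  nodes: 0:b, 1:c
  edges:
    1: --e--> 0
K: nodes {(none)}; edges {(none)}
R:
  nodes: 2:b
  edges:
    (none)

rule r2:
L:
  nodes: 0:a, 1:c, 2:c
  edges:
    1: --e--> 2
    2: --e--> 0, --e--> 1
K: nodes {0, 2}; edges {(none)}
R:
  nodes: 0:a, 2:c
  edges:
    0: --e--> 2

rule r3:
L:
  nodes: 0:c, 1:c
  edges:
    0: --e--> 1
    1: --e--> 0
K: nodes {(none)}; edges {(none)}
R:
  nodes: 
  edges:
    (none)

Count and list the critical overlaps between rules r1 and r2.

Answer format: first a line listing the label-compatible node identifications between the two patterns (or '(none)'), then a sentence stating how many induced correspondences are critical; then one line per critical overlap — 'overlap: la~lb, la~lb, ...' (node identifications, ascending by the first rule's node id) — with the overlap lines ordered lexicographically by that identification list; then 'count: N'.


label-compatible node identifications between L(r1) and L(r2): 1~1, 1~2
0 of the induced correspondences are critical overlaps of r1 and r2.
count: 0
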